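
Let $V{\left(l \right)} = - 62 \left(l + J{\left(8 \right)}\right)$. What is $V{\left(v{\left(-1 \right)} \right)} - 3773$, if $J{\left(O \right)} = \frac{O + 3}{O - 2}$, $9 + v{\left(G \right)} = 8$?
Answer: $- \frac{11474}{3} \approx -3824.7$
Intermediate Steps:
$v{\left(G \right)} = -1$ ($v{\left(G \right)} = -9 + 8 = -1$)
$J{\left(O \right)} = \frac{3 + O}{-2 + O}$
$V{\left(l \right)} = - \frac{341}{3} - 62 l$ ($V{\left(l \right)} = - 62 \left(l + \frac{3 + 8}{-2 + 8}\right) = - 62 \left(l + \frac{1}{6} \cdot 11\right) = - 62 \left(l + \frac{11}{6}\right) = - 62 \left(\frac{11}{6} + l\right) = - \frac{341}{3} - 62 l$)
$V{\left(v{\left(-1 \right)} \right)} - 3773 = \left(- \frac{341}{3} - -62\right) - 3773 = \left(- \frac{341}{3} + 62\right) - 3773 = - \frac{155}{3} - 3773 = - \frac{11474}{3}$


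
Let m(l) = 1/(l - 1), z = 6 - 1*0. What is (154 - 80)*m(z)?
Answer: 74/5 ≈ 14.800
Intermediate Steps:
z = 6 (z = 6 + 0 = 6)
m(l) = 1/(-1 + l)
(154 - 80)*m(z) = (154 - 80)/(-1 + 6) = 74/5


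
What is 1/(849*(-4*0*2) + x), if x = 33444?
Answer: 1/33444 ≈ 2.9901e-5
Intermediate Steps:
1/(849*(-4*0*2) + x) = 1/(849*(-4*0*2) + 33444) = 1/(849*(0*2) + 33444) = 1/(849*0 + 33444) = 1/(0 + 33444) = 1/33444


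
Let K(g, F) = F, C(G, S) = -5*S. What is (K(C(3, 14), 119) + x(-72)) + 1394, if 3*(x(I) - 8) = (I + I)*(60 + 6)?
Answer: -1647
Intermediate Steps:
x(I) = 8 + 44*I (x(I) = 8 + ((I + I)*(60 + 6))/3 = 8 + ((2*I)*66)/3 = 8 + (132*I)/3 = 8 + 44*I)
(K(C(3, 14), 119) + x(-72)) + 1394 = (119 + (8 + 44*(-72))) + 1394 = (119 + (8 - 3168)) + 1394 = (119 - 3160) + 1394 = -3041 + 1394 = -1647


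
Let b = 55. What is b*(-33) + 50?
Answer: -1765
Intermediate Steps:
b*(-33) + 50 = 55*(-33) + 50 = -1815 + 50 = -1765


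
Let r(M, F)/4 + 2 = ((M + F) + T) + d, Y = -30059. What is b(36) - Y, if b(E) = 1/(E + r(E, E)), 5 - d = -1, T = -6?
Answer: 9498645/316 ≈ 30059.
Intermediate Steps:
d = 6 (d = 5 - 1*(-1) = 5 + 1 = 6)
r(M, F) = -8 + 4*F + 4*M (r(M, F) = -8 + 4*(((M + F) - 6) + 6) = -8 + 4*(((F + M) - 6) + 6) = -8 + 4*((-6 + F + M) + 6) = -8 + 4*(F + M) = -8 + (4*F + 4*M) = -8 + 4*F + 4*M)
b(E) = 1/(-8 + 9*E) (b(E) = 1/(E + (-8 + 4*E + 4*E)) = 1/(E + (-8 + 8*E)) = 1/(-8 + 9*E))
b(36) - Y = 1/(-8 + 9*36) - 1*(-30059) = 1/(-8 + 324) + 30059 = 1/316 + 30059 = 9498645/316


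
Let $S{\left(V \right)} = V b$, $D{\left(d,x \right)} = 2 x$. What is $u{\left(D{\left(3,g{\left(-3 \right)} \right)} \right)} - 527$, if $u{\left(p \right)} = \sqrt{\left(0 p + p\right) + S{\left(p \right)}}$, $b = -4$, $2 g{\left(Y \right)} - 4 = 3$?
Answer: $-527 + i \sqrt{21} \approx -527.0 + 4.5826 i$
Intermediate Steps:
$g{\left(Y \right)} = \frac{7}{2}$ ($g{\left(Y \right)} = 2 + \frac{1}{2} \cdot 3 = 2 + \frac{3}{2} = \frac{7}{2}$)
$S{\left(V \right)} = - 4 V$ ($S{\left(V \right)} = V \left(-4\right) = - 4 V$)
$u{\left(p \right)} = \sqrt{3} \sqrt{- p}$ ($u{\left(p \right)} = \sqrt{\left(0 p + p\right) - 4 p} = \sqrt{\left(0 + p\right) - 4 p} = \sqrt{p - 4 p} = \sqrt{- 3 p} = \sqrt{3} \sqrt{- p}$)
$u{\left(D{\left(3,g{\left(-3 \right)} \right)} \right)} - 527 = \sqrt{3} \sqrt{- \frac{2 \cdot 7}{2}} - 527 = \sqrt{3} \sqrt{\left(-1\right) 7} - 527 = \sqrt{3} \sqrt{-7} - 527 = \sqrt{3} i \sqrt{7} - 527 = i \sqrt{21} - 527 = -527 + i \sqrt{21}$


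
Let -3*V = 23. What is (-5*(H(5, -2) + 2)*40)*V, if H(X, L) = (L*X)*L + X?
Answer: 41400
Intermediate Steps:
V = -23/3 (V = -1/3*23 = -23/3 ≈ -7.6667)
H(X, L) = X + X*L**2 (H(X, L) = X*L**2 + X = X + X*L**2)
(-5*(H(5, -2) + 2)*40)*V = (-5*(5*(1 + (-2)**2) + 2)*40)*(-23/3) = (-5*(5*(1 + 4) + 2)*40)*(-23/3) = (-5*(5*5 + 2)*40)*(-23/3) = (-5*(25 + 2)*40)*(-23/3) = (-5*27*40)*(-23/3) = -135*40*(-23/3) = -5400*(-23/3) = 41400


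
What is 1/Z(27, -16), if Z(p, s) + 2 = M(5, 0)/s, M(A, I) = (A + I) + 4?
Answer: -16/41 ≈ -0.39024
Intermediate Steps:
M(A, I) = 4 + A + I
Z(p, s) = -2 + 9/s (Z(p, s) = -2 + (4 + 5 + 0)/s = -2 + 9/s)
1/Z(27, -16) = 1/(-2 + 9/(-16)) = 1/(-2 + 9*(-1/16)) = 1/(-2 - 9/16) = 1/(-41/16) = -16/41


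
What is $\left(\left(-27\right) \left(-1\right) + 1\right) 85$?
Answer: $2380$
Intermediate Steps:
$\left(\left(-27\right) \left(-1\right) + 1\right) 85 = \left(27 + 1\right) 85 = 28 \cdot 85 = 2380$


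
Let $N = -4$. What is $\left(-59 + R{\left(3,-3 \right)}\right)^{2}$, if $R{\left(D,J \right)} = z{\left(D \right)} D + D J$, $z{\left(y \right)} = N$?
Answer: $6400$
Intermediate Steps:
$z{\left(y \right)} = -4$
$R{\left(D,J \right)} = - 4 D + D J$
$\left(-59 + R{\left(3,-3 \right)}\right)^{2} = \left(-59 + 3 \left(-4 - 3\right)\right)^{2} = \left(-59 + 3 \left(-7\right)\right)^{2} = \left(-59 - 21\right)^{2} = \left(-80\right)^{2} = 6400$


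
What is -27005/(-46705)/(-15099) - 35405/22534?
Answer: -4993634373529/3178189929306 ≈ -1.5712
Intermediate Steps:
-27005/(-46705)/(-15099) - 35405/22534 = -27005*(-1/46705)*(-1/15099) - 35405*1/22534 = (5401/9341)*(-1/15099) - 35405/22534 = -5401/141039759 - 35405/22534 = -4993634373529/3178189929306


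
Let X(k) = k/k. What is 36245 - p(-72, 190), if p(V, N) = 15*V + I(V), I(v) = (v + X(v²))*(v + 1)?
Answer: 32284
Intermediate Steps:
X(k) = 1
I(v) = (1 + v)² (I(v) = (v + 1)*(v + 1) = (1 + v)*(1 + v) = (1 + v)²)
p(V, N) = 1 + V² + 17*V (p(V, N) = 15*V + (1 + V² + 2*V) = 1 + V² + 17*V)
36245 - p(-72, 190) = 36245 - (1 + (-72)² + 17*(-72)) = 36245 - (1 + 5184 - 1224) = 36245 - 1*3961 = 36245 - 3961 = 32284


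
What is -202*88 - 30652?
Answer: -48428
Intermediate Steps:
-202*88 - 30652 = -17776 - 30652 = -48428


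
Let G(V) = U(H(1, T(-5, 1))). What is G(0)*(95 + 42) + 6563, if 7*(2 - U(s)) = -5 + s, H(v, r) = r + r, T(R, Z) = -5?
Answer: 49914/7 ≈ 7130.6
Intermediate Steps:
H(v, r) = 2*r
U(s) = 19/7 - s/7 (U(s) = 2 - (-5 + s)/7 = 2 + (5/7 - s/7) = 19/7 - s/7)
G(V) = 29/7 (G(V) = 19/7 - 2*(-5)/7 = 19/7 - 1/7*(-10) = 19/7 + 10/7 = 29/7)
G(0)*(95 + 42) + 6563 = 29*(95 + 42)/7 + 6563 = (29/7)*137 + 6563 = 3973/7 + 6563 = 49914/7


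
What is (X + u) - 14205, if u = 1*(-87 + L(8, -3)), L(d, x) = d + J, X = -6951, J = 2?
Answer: -21233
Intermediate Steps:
L(d, x) = 2 + d (L(d, x) = d + 2 = 2 + d)
u = -77 (u = 1*(-87 + (2 + 8)) = 1*(-87 + 10) = 1*(-77) = -77)
(X + u) - 14205 = (-6951 - 77) - 14205 = -7028 - 14205 = -21233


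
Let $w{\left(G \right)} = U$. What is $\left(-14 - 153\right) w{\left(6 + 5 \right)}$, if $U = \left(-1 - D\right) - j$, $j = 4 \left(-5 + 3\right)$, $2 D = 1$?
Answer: $- \frac{2171}{2} \approx -1085.5$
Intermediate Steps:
$D = \frac{1}{2}$ ($D = \frac{1}{2} \cdot 1 = \frac{1}{2} \approx 0.5$)
$j = -8$ ($j = 4 \left(-2\right) = -8$)
$U = \frac{13}{2}$ ($U = \left(-1 - \frac{1}{2}\right) - -8 = \left(-1 - \frac{1}{2}\right) + 8 = - \frac{3}{2} + 8 = \frac{13}{2} \approx 6.5$)
$w{\left(G \right)} = \frac{13}{2}$
$\left(-14 - 153\right) w{\left(6 + 5 \right)} = \left(-14 - 153\right) \frac{13}{2} = \left(-167\right) \frac{13}{2} = - \frac{2171}{2}$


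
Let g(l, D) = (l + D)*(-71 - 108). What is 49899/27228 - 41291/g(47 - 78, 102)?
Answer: 586145913/115346884 ≈ 5.0816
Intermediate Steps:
g(l, D) = -179*D - 179*l (g(l, D) = (D + l)*(-179) = -179*D - 179*l)
49899/27228 - 41291/g(47 - 78, 102) = 49899/27228 - 41291/(-179*102 - 179*(47 - 78)) = 49899*(1/27228) - 41291/(-18258 - 179*(-31)) = 16633/9076 - 41291/(-18258 + 5549) = 16633/9076 - 41291/(-12709) = 16633/9076 - 41291*(-1/12709) = 16633/9076 + 41291/12709 = 586145913/115346884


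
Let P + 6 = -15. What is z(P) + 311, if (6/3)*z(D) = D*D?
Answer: 1063/2 ≈ 531.50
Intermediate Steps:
P = -21 (P = -6 - 15 = -21)
z(D) = D**2/2 (z(D) = (D*D)/2 = D**2/2)
z(P) + 311 = (1/2)*(-21)**2 + 311 = (1/2)*441 + 311 = 441/2 + 311 = 1063/2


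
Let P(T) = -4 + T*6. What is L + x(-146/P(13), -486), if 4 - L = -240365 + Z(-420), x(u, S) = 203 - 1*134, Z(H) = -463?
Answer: 240901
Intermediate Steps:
P(T) = -4 + 6*T
x(u, S) = 69 (x(u, S) = 203 - 134 = 69)
L = 240832 (L = 4 - (-240365 - 463) = 4 - 1*(-240828) = 4 + 240828 = 240832)
L + x(-146/P(13), -486) = 240832 + 69 = 240901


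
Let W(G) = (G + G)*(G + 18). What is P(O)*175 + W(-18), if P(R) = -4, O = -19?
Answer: -700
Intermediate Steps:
W(G) = 2*G*(18 + G) (W(G) = (2*G)*(18 + G) = 2*G*(18 + G))
P(O)*175 + W(-18) = -4*175 + 2*(-18)*(18 - 18) = -700 + 2*(-18)*0 = -700 + 0 = -700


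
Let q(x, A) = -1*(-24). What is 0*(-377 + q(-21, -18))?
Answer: 0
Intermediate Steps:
q(x, A) = 24
0*(-377 + q(-21, -18)) = 0*(-377 + 24) = 0*(-353) = 0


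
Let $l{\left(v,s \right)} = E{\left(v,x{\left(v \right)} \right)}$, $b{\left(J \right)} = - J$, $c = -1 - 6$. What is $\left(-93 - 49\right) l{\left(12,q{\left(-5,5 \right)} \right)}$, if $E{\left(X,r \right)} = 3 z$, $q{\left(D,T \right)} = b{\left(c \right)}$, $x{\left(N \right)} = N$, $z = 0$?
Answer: $0$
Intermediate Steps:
$c = -7$ ($c = -1 - 6 = -7$)
$q{\left(D,T \right)} = 7$ ($q{\left(D,T \right)} = \left(-1\right) \left(-7\right) = 7$)
$E{\left(X,r \right)} = 0$ ($E{\left(X,r \right)} = 3 \cdot 0 = 0$)
$l{\left(v,s \right)} = 0$
$\left(-93 - 49\right) l{\left(12,q{\left(-5,5 \right)} \right)} = \left(-93 - 49\right) 0 = \left(-142\right) 0 = 0$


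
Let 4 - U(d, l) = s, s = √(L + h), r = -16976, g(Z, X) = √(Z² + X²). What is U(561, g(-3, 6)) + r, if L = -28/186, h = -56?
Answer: -16972 - I*√485646/93 ≈ -16972.0 - 7.4934*I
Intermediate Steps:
g(Z, X) = √(X² + Z²)
L = -14/93 (L = -28*1/186 = -14/93 ≈ -0.15054)
s = I*√485646/93 (s = √(-14/93 - 56) = √(-5222/93) = I*√485646/93 ≈ 7.4934*I)
U(d, l) = 4 - I*√485646/93
U(561, g(-3, 6)) + r = (4 - I*√485646/93) - 16976 = -16972 - I*√485646/93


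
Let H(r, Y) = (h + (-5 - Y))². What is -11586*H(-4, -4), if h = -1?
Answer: -46344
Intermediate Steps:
H(r, Y) = (-6 - Y)² (H(r, Y) = (-1 + (-5 - Y))² = (-6 - Y)²)
-11586*H(-4, -4) = -11586*(6 - 4)² = -11586*2² = -11586*4 = -46344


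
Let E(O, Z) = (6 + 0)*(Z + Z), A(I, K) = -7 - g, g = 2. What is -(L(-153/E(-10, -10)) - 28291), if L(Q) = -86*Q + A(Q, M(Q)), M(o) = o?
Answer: 568193/20 ≈ 28410.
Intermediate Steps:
A(I, K) = -9 (A(I, K) = -7 - 1*2 = -7 - 2 = -9)
E(O, Z) = 12*Z (E(O, Z) = 6*(2*Z) = 12*Z)
L(Q) = -9 - 86*Q (L(Q) = -86*Q - 9 = -9 - 86*Q)
-(L(-153/E(-10, -10)) - 28291) = -((-9 - (-13158)/(12*(-10))) - 28291) = -((-9 - (-13158)/(-120)) - 28291) = -((-9 - (-13158)*(-1)/120) - 28291) = -((-9 - 86*51/40) - 28291) = -((-9 - 2193/20) - 28291) = -(-2373/20 - 28291) = -1*(-568193/20) = 568193/20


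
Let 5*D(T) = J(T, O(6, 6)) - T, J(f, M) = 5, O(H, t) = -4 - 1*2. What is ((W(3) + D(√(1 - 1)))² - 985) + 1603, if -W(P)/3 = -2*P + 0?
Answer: 979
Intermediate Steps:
W(P) = 6*P (W(P) = -3*(-2*P + 0) = -(-6)*P = 6*P)
O(H, t) = -6 (O(H, t) = -4 - 2 = -6)
D(T) = 1 - T/5 (D(T) = (5 - T)/5 = 1 - T/5)
((W(3) + D(√(1 - 1)))² - 985) + 1603 = ((6*3 + (1 - √(1 - 1)/5))² - 985) + 1603 = ((18 + (1 - √0/5))² - 985) + 1603 = ((18 + (1 - ⅕*0))² - 985) + 1603 = ((18 + (1 + 0))² - 985) + 1603 = ((18 + 1)² - 985) + 1603 = (19² - 985) + 1603 = (361 - 985) + 1603 = -624 + 1603 = 979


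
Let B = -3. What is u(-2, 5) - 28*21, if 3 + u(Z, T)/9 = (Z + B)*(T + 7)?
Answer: -1155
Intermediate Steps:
u(Z, T) = -27 + 9*(-3 + Z)*(7 + T) (u(Z, T) = -27 + 9*((Z - 3)*(T + 7)) = -27 + 9*((-3 + Z)*(7 + T)) = -27 + 9*(-3 + Z)*(7 + T))
u(-2, 5) - 28*21 = (-216 - 27*5 + 63*(-2) + 9*5*(-2)) - 28*21 = (-216 - 135 - 126 - 90) - 588 = -567 - 588 = -1155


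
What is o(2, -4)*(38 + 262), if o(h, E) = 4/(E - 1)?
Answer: -240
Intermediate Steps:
o(h, E) = 4/(-1 + E)
o(2, -4)*(38 + 262) = (4/(-1 - 4))*(38 + 262) = (4/(-5))*300 = (4*(-1/5))*300 = -4/5*300 = -240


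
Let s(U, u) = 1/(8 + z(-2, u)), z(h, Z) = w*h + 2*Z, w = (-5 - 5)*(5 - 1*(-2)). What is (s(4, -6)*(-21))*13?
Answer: -273/136 ≈ -2.0074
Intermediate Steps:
w = -70 (w = -10*(5 + 2) = -10*7 = -70)
z(h, Z) = -70*h + 2*Z
s(U, u) = 1/(148 + 2*u) (s(U, u) = 1/(8 + (-70*(-2) + 2*u)) = 1/(8 + (140 + 2*u)) = 1/(148 + 2*u))
(s(4, -6)*(-21))*13 = ((1/(2*(74 - 6)))*(-21))*13 = (((½)/68)*(-21))*13 = (((½)*(1/68))*(-21))*13 = ((1/136)*(-21))*13 = -21/136*13 = -273/136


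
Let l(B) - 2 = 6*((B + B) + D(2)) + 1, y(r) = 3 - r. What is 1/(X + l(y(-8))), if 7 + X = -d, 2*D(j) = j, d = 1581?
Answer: -1/1447 ≈ -0.00069109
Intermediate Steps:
D(j) = j/2
X = -1588 (X = -7 - 1*1581 = -7 - 1581 = -1588)
l(B) = 9 + 12*B (l(B) = 2 + (6*((B + B) + (1/2)*2) + 1) = 2 + (6*(2*B + 1) + 1) = 2 + (6*(1 + 2*B) + 1) = 2 + ((6 + 12*B) + 1) = 2 + (7 + 12*B) = 9 + 12*B)
1/(X + l(y(-8))) = 1/(-1588 + (9 + 12*(3 - 1*(-8)))) = 1/(-1588 + (9 + 12*(3 + 8))) = 1/(-1588 + (9 + 12*11)) = 1/(-1588 + (9 + 132)) = 1/(-1588 + 141) = 1/(-1447) = -1/1447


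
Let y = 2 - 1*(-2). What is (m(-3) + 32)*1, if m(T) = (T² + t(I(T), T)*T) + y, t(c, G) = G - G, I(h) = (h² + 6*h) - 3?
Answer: 45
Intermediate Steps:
I(h) = -3 + h² + 6*h
t(c, G) = 0
y = 4 (y = 2 + 2 = 4)
m(T) = 4 + T² (m(T) = (T² + 0*T) + 4 = (T² + 0) + 4 = T² + 4 = 4 + T²)
(m(-3) + 32)*1 = ((4 + (-3)²) + 32)*1 = ((4 + 9) + 32)*1 = (13 + 32)*1 = 45*1 = 45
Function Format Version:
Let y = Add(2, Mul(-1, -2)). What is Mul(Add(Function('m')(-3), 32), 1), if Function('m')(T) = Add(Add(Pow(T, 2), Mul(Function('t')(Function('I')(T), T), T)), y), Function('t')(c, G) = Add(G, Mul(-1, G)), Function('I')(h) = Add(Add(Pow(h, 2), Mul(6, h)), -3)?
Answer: 45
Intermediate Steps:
Function('I')(h) = Add(-3, Pow(h, 2), Mul(6, h))
Function('t')(c, G) = 0
y = 4 (y = Add(2, 2) = 4)
Function('m')(T) = Add(4, Pow(T, 2)) (Function('m')(T) = Add(Add(Pow(T, 2), Mul(0, T)), 4) = Add(Add(Pow(T, 2), 0), 4) = Add(Pow(T, 2), 4) = Add(4, Pow(T, 2)))
Mul(Add(Function('m')(-3), 32), 1) = Mul(Add(Add(4, Pow(-3, 2)), 32), 1) = Mul(Add(Add(4, 9), 32), 1) = Mul(Add(13, 32), 1) = Mul(45, 1) = 45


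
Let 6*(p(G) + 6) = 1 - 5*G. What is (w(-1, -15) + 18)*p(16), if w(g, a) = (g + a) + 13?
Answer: -575/2 ≈ -287.50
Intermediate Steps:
p(G) = -35/6 - 5*G/6 (p(G) = -6 + (1 - 5*G)/6 = -6 + (1/6 - 5*G/6) = -35/6 - 5*G/6)
w(g, a) = 13 + a + g (w(g, a) = (a + g) + 13 = 13 + a + g)
(w(-1, -15) + 18)*p(16) = ((13 - 15 - 1) + 18)*(-35/6 - 5/6*16) = (-3 + 18)*(-35/6 - 40/3) = 15*(-115/6) = -575/2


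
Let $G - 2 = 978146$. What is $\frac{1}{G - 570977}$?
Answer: $\frac{1}{407171} \approx 2.456 \cdot 10^{-6}$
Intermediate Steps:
$G = 978148$ ($G = 2 + 978146 = 978148$)
$\frac{1}{G - 570977} = \frac{1}{978148 - 570977} = \frac{1}{407171}$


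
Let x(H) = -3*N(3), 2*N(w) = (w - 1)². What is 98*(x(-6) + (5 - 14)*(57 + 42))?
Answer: -87906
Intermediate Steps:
N(w) = (-1 + w)²/2 (N(w) = (w - 1)²/2 = (-1 + w)²/2)
x(H) = -6 (x(H) = -3*(-1 + 3)²/2 = -3*2²/2 = -3*4/2 = -3*2 = -6)
98*(x(-6) + (5 - 14)*(57 + 42)) = 98*(-6 + (5 - 14)*(57 + 42)) = 98*(-6 - 9*99) = 98*(-6 - 891) = 98*(-897) = -87906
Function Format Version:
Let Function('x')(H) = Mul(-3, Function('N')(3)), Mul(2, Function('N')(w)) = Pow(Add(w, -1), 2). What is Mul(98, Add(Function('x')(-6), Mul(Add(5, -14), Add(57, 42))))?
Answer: -87906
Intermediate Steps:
Function('N')(w) = Mul(Rational(1, 2), Pow(Add(-1, w), 2)) (Function('N')(w) = Mul(Rational(1, 2), Pow(Add(w, -1), 2)) = Mul(Rational(1, 2), Pow(Add(-1, w), 2)))
Function('x')(H) = -6 (Function('x')(H) = Mul(-3, Mul(Rational(1, 2), Pow(Add(-1, 3), 2))) = Mul(-3, Mul(Rational(1, 2), Pow(2, 2))) = Mul(-3, Mul(Rational(1, 2), 4)) = Mul(-3, 2) = -6)
Mul(98, Add(Function('x')(-6), Mul(Add(5, -14), Add(57, 42)))) = Mul(98, Add(-6, Mul(Add(5, -14), Add(57, 42)))) = Mul(98, Add(-6, Mul(-9, 99))) = Mul(98, Add(-6, -891)) = Mul(98, -897) = -87906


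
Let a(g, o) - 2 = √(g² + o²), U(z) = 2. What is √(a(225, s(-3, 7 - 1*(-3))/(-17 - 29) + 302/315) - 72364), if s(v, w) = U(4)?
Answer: √(-422031465450 + 805*√2657351485786)/2415 ≈ 268.58*I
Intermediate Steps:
s(v, w) = 2
a(g, o) = 2 + √(g² + o²)
√(a(225, s(-3, 7 - 1*(-3))/(-17 - 29) + 302/315) - 72364) = √((2 + √(225² + (2/(-17 - 29) + 302/315)²)) - 72364) = √((2 + √(50625 + (2/(-46) + 302*(1/315))²)) - 72364) = √((2 + √(50625 + (2*(-1/46) + 302/315)²)) - 72364) = √((2 + √(50625 + (-1/23 + 302/315)²)) - 72364) = √((2 + √(50625 + (6631/7245)²)) - 72364) = √((2 + √(50625 + 43970161/52490025)) - 72364) = √((2 + √(2657351485786/52490025)) - 72364) = √((2 + √2657351485786/7245) - 72364) = √(-72362 + √2657351485786/7245)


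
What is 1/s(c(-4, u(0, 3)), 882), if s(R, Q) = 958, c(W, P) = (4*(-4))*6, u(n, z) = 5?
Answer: 1/958 ≈ 0.0010438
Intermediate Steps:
c(W, P) = -96 (c(W, P) = -16*6 = -96)
1/s(c(-4, u(0, 3)), 882) = 1/958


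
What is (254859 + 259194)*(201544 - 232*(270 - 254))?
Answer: 101696133096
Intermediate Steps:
(254859 + 259194)*(201544 - 232*(270 - 254)) = 514053*(201544 - 232*16) = 514053*(201544 - 3712) = 514053*197832 = 101696133096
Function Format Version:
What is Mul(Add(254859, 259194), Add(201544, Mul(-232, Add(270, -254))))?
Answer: 101696133096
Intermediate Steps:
Mul(Add(254859, 259194), Add(201544, Mul(-232, Add(270, -254)))) = Mul(514053, Add(201544, Mul(-232, 16))) = Mul(514053, Add(201544, -3712)) = Mul(514053, 197832) = 101696133096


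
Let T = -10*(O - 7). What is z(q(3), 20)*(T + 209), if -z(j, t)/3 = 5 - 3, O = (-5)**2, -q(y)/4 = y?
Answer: -174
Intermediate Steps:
q(y) = -4*y
O = 25
T = -180 (T = -10*(25 - 7) = -10*18 = -180)
z(j, t) = -6 (z(j, t) = -3*(5 - 3) = -3*2 = -6)
z(q(3), 20)*(T + 209) = -6*(-180 + 209) = -6*29 = -174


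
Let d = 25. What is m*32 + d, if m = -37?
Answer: -1159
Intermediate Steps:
m*32 + d = -37*32 + 25 = -1184 + 25 = -1159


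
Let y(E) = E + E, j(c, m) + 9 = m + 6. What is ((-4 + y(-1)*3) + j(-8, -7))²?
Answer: 400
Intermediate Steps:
j(c, m) = -3 + m (j(c, m) = -9 + (m + 6) = -9 + (6 + m) = -3 + m)
y(E) = 2*E
((-4 + y(-1)*3) + j(-8, -7))² = ((-4 + (2*(-1))*3) + (-3 - 7))² = ((-4 - 2*3) - 10)² = ((-4 - 6) - 10)² = (-10 - 10)² = (-20)² = 400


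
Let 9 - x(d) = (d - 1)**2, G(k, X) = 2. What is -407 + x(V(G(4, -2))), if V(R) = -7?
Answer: -462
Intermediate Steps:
x(d) = 9 - (-1 + d)**2 (x(d) = 9 - (d - 1)**2 = 9 - (-1 + d)**2)
-407 + x(V(G(4, -2))) = -407 + (9 - (-1 - 7)**2) = -407 + (9 - 1*(-8)**2) = -407 + (9 - 1*64) = -407 + (9 - 64) = -407 - 55 = -462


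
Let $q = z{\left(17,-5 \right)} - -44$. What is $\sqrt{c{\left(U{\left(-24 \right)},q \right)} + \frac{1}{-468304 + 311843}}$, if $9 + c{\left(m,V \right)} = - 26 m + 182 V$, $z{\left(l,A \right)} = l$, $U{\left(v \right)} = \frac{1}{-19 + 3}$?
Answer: $\frac{\sqrt{4345550620597418}}{625844} \approx 105.33$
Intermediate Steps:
$U{\left(v \right)} = - \frac{1}{16}$ ($U{\left(v \right)} = \frac{1}{-16} = - \frac{1}{16}$)
$q = 61$ ($q = 17 - -44 = 17 + 44 = 61$)
$c{\left(m,V \right)} = -9 - 26 m + 182 V$ ($c{\left(m,V \right)} = -9 + \left(- 26 m + 182 V\right) = -9 - 26 m + 182 V$)
$\sqrt{c{\left(U{\left(-24 \right)},q \right)} + \frac{1}{-468304 + 311843}} = \sqrt{\left(-9 - - \frac{13}{8} + 182 \cdot 61\right) + \frac{1}{-468304 + 311843}} = \sqrt{\left(-9 + \frac{13}{8} + 11102\right) + \frac{1}{-156461}} = \sqrt{\frac{88757}{8} - \frac{1}{156461}} = \sqrt{\frac{13887008969}{1251688}} = \frac{\sqrt{4345550620597418}}{625844}$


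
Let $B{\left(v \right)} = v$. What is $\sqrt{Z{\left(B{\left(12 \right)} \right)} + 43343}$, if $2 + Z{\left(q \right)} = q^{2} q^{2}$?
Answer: $\sqrt{64077} \approx 253.13$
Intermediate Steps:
$Z{\left(q \right)} = -2 + q^{4}$ ($Z{\left(q \right)} = -2 + q^{2} q^{2} = -2 + q^{4}$)
$\sqrt{Z{\left(B{\left(12 \right)} \right)} + 43343} = \sqrt{\left(-2 + 12^{4}\right) + 43343} = \sqrt{\left(-2 + 20736\right) + 43343} = \sqrt{20734 + 43343} = \sqrt{64077}$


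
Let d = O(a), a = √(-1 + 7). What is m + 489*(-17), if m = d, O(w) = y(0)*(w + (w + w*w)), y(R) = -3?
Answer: -8331 - 6*√6 ≈ -8345.7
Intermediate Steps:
a = √6 ≈ 2.4495
O(w) = -6*w - 3*w² (O(w) = -3*(w + (w + w*w)) = -3*(w + (w + w²)) = -3*(w² + 2*w) = -6*w - 3*w²)
d = -3*√6*(2 + √6) ≈ -32.697
m = -18 - 6*√6 ≈ -32.697
m + 489*(-17) = (-18 - 6*√6) + 489*(-17) = (-18 - 6*√6) - 8313 = -8331 - 6*√6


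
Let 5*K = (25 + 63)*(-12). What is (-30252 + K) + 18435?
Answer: -60141/5 ≈ -12028.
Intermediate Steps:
K = -1056/5 (K = ((25 + 63)*(-12))/5 = (88*(-12))/5 = (⅕)*(-1056) = -1056/5 ≈ -211.20)
(-30252 + K) + 18435 = (-30252 - 1056/5) + 18435 = -152316/5 + 18435 = -60141/5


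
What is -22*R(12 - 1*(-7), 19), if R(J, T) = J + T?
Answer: -836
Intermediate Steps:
-22*R(12 - 1*(-7), 19) = -22*((12 - 1*(-7)) + 19) = -22*((12 + 7) + 19) = -22*(19 + 19) = -22*38 = -836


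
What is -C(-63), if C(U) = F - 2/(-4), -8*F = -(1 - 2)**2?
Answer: -5/8 ≈ -0.62500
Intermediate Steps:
F = 1/8 (F = -(-1)*(1 - 2)**2/8 = -(-1)*(-1)**2/8 = -(-1)/8 = -1/8*(-1) = 1/8 ≈ 0.12500)
C(U) = 5/8 (C(U) = 1/8 - 2/(-4) = 1/8 - 1/4*(-2) = 1/8 + 1/2 = 5/8)
-C(-63) = -1*5/8 = -5/8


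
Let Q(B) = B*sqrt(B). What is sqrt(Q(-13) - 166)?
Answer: sqrt(-166 - 13*I*sqrt(13)) ≈ 1.8015 - 13.009*I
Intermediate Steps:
Q(B) = B**(3/2)
sqrt(Q(-13) - 166) = sqrt((-13)**(3/2) - 166) = sqrt(-13*I*sqrt(13) - 166) = sqrt(-166 - 13*I*sqrt(13))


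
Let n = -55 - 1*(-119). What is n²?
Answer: 4096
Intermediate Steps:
n = 64 (n = -55 + 119 = 64)
n² = 64² = 4096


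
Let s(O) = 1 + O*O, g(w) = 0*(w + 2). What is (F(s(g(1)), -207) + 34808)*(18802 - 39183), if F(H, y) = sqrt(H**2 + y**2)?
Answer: -709421848 - 101905*sqrt(1714) ≈ -7.1364e+8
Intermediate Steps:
g(w) = 0 (g(w) = 0*(2 + w) = 0)
s(O) = 1 + O**2
(F(s(g(1)), -207) + 34808)*(18802 - 39183) = (sqrt((1 + 0**2)**2 + (-207)**2) + 34808)*(18802 - 39183) = (sqrt((1 + 0)**2 + 42849) + 34808)*(-20381) = (sqrt(1**2 + 42849) + 34808)*(-20381) = (sqrt(1 + 42849) + 34808)*(-20381) = (sqrt(42850) + 34808)*(-20381) = (5*sqrt(1714) + 34808)*(-20381) = (34808 + 5*sqrt(1714))*(-20381) = -709421848 - 101905*sqrt(1714)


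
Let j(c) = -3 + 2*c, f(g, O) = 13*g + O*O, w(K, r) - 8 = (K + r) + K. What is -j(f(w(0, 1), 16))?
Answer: -743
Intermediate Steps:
w(K, r) = 8 + r + 2*K (w(K, r) = 8 + ((K + r) + K) = 8 + (r + 2*K) = 8 + r + 2*K)
f(g, O) = O**2 + 13*g (f(g, O) = 13*g + O**2 = O**2 + 13*g)
-j(f(w(0, 1), 16)) = -(-3 + 2*(16**2 + 13*(8 + 1 + 2*0))) = -(-3 + 2*(256 + 13*(8 + 1 + 0))) = -(-3 + 2*(256 + 13*9)) = -(-3 + 2*(256 + 117)) = -(-3 + 2*373) = -(-3 + 746) = -1*743 = -743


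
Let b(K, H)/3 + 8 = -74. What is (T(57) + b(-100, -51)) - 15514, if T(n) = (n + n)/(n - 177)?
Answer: -315219/20 ≈ -15761.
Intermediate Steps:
b(K, H) = -246 (b(K, H) = -24 + 3*(-74) = -24 - 222 = -246)
T(n) = 2*n/(-177 + n) (T(n) = (2*n)/(-177 + n) = 2*n/(-177 + n))
(T(57) + b(-100, -51)) - 15514 = (2*57/(-177 + 57) - 246) - 15514 = (2*57/(-120) - 246) - 15514 = (2*57*(-1/120) - 246) - 15514 = (-19/20 - 246) - 15514 = -4939/20 - 15514 = -315219/20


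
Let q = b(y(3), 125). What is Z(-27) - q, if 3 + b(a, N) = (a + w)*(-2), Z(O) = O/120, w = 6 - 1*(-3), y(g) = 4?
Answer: 1151/40 ≈ 28.775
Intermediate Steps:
w = 9 (w = 6 + 3 = 9)
Z(O) = O/120 (Z(O) = O*(1/120) = O/120)
b(a, N) = -21 - 2*a (b(a, N) = -3 + (a + 9)*(-2) = -3 + (9 + a)*(-2) = -3 + (-18 - 2*a) = -21 - 2*a)
q = -29 (q = -21 - 2*4 = -21 - 8 = -29)
Z(-27) - q = (1/120)*(-27) - 1*(-29) = -9/40 + 29 = 1151/40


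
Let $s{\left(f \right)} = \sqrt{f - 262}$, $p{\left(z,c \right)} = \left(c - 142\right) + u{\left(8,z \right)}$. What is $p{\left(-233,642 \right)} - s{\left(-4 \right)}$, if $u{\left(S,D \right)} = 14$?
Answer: $514 - i \sqrt{266} \approx 514.0 - 16.31 i$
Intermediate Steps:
$p{\left(z,c \right)} = -128 + c$ ($p{\left(z,c \right)} = \left(c - 142\right) + 14 = \left(-142 + c\right) + 14 = -128 + c$)
$s{\left(f \right)} = \sqrt{-262 + f}$
$p{\left(-233,642 \right)} - s{\left(-4 \right)} = \left(-128 + 642\right) - \sqrt{-262 - 4} = 514 - \sqrt{-266} = 514 - i \sqrt{266}$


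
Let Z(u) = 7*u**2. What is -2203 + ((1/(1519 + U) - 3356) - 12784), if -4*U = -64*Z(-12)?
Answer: -323698920/17647 ≈ -18343.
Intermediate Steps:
U = 16128 (U = -(-16)*7*(-12)**2 = -(-16)*7*144 = -(-16)*1008 = -1/4*(-64512) = 16128)
-2203 + ((1/(1519 + U) - 3356) - 12784) = -2203 + ((1/(1519 + 16128) - 3356) - 12784) = -2203 + ((1/17647 - 3356) - 12784) = -2203 + (-59223331/17647 - 12784) = -2203 - 284822579/17647 = -323698920/17647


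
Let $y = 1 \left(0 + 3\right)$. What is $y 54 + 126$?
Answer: $288$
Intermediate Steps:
$y = 3$ ($y = 1 \cdot 3 = 3$)
$y 54 + 126 = 3 \cdot 54 + 126 = 162 + 126 = 288$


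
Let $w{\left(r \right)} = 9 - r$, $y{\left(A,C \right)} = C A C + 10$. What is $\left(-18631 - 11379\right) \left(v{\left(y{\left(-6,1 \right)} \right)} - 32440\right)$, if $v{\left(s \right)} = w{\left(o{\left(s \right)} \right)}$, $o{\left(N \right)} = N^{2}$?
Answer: $973734470$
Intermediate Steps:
$y{\left(A,C \right)} = 10 + A C^{2}$ ($y{\left(A,C \right)} = A C C + 10 = A C^{2} + 10 = 10 + A C^{2}$)
$v{\left(s \right)} = 9 - s^{2}$
$\left(-18631 - 11379\right) \left(v{\left(y{\left(-6,1 \right)} \right)} - 32440\right) = \left(-18631 - 11379\right) \left(\left(9 - \left(10 - 6 \cdot 1^{2}\right)^{2}\right) - 32440\right) = - 30010 \left(\left(9 - \left(10 - 6\right)^{2}\right) - 32440\right) = - 30010 \left(\left(9 - 4^{2}\right) - 32440\right) = - 30010 \left(\left(9 - 16\right) - 32440\right) = - 30010 \left(-7 - 32440\right) = \left(-30010\right) \left(-32447\right) = 973734470$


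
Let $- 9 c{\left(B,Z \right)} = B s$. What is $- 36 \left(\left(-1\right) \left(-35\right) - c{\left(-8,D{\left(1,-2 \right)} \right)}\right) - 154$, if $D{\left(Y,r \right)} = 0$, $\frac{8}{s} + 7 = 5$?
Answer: $-1542$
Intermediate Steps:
$s = -4$ ($s = \frac{8}{-7 + 5} = \frac{8}{-2} = 8 \left(- \frac{1}{2}\right) = -4$)
$c{\left(B,Z \right)} = \frac{4 B}{9}$ ($c{\left(B,Z \right)} = - \frac{B \left(-4\right)}{9} = - \frac{\left(-4\right) B}{9} = \frac{4 B}{9}$)
$- 36 \left(\left(-1\right) \left(-35\right) - c{\left(-8,D{\left(1,-2 \right)} \right)}\right) - 154 = - 36 \left(\left(-1\right) \left(-35\right) - \frac{4}{9} \left(-8\right)\right) - 154 = - 36 \left(35 - - \frac{32}{9}\right) - 154 = - 36 \left(35 + \frac{32}{9}\right) - 154 = \left(-36\right) \frac{347}{9} - 154 = -1388 - 154 = -1542$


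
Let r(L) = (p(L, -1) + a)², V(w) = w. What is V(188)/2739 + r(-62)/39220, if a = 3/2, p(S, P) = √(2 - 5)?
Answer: 29485223/429694320 + 3*I*√3/39220 ≈ 0.068619 + 0.00013249*I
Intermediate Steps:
p(S, P) = I*√3 (p(S, P) = √(-3) = I*√3)
a = 3/2 (a = 3*(½) = 3/2 ≈ 1.5000)
r(L) = (3/2 + I*√3)² (r(L) = (I*√3 + 3/2)² = (3/2 + I*√3)²)
V(188)/2739 + r(-62)/39220 = 188/2739 + (-¾ + 3*I*√3)/39220 = 188*(1/2739) + (-¾ + 3*I*√3)*(1/39220) = 188/2739 + (-3/156880 + 3*I*√3/39220) = 29485223/429694320 + 3*I*√3/39220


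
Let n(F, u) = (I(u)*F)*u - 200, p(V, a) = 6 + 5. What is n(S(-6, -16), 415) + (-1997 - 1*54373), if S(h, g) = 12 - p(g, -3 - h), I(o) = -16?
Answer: -63210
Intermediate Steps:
p(V, a) = 11
S(h, g) = 1 (S(h, g) = 12 - 1*11 = 12 - 11 = 1)
n(F, u) = -200 - 16*F*u (n(F, u) = (-16*F)*u - 200 = -16*F*u - 200 = -200 - 16*F*u)
n(S(-6, -16), 415) + (-1997 - 1*54373) = (-200 - 16*1*415) + (-1997 - 1*54373) = (-200 - 6640) + (-1997 - 54373) = -6840 - 56370 = -63210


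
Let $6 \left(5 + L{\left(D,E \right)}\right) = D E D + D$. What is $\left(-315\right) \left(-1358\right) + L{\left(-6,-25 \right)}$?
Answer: $427614$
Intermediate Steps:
$L{\left(D,E \right)} = -5 + \frac{D}{6} + \frac{E D^{2}}{6}$ ($L{\left(D,E \right)} = -5 + \frac{D E D + D}{6} = -5 + \frac{E D^{2} + D}{6} = -5 + \frac{D + E D^{2}}{6} = -5 + \left(\frac{D}{6} + \frac{E D^{2}}{6}\right) = -5 + \frac{D}{6} + \frac{E D^{2}}{6}$)
$\left(-315\right) \left(-1358\right) + L{\left(-6,-25 \right)} = \left(-315\right) \left(-1358\right) + \left(-5 + \frac{1}{6} \left(-6\right) + \frac{1}{6} \left(-25\right) \left(-6\right)^{2}\right) = 427770 - \left(6 + 150\right) = 427770 - 156 = 427614$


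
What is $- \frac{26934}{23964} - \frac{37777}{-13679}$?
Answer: $\frac{89476307}{54633926} \approx 1.6377$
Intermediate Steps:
$- \frac{26934}{23964} - \frac{37777}{-13679} = \left(-26934\right) \frac{1}{23964} - - \frac{37777}{13679} = - \frac{4489}{3994} + \frac{37777}{13679} = \frac{89476307}{54633926}$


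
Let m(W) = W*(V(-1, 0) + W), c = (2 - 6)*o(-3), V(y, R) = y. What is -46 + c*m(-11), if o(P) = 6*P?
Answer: 9458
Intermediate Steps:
c = 72 (c = (2 - 6)*(6*(-3)) = -4*(-18) = 72)
m(W) = W*(-1 + W)
-46 + c*m(-11) = -46 + 72*(-11*(-1 - 11)) = -46 + 72*(-11*(-12)) = -46 + 72*132 = -46 + 9504 = 9458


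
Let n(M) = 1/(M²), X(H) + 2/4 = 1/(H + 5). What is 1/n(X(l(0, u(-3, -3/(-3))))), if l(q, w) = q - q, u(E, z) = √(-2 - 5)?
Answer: 9/100 ≈ 0.090000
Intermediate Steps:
u(E, z) = I*√7 (u(E, z) = √(-7) = I*√7)
l(q, w) = 0
X(H) = -½ + 1/(5 + H) (X(H) = -½ + 1/(H + 5) = -½ + 1/(5 + H))
n(M) = M⁻²
1/n(X(l(0, u(-3, -3/(-3))))) = 1/(((-3 - 1*0)/(2*(5 + 0)))⁻²) = 1/(((½)*(-3 + 0)/5)⁻²) = 1/(((½)*(⅕)*(-3))⁻²) = 1/((-3/10)⁻²) = 1/(100/9) = 9/100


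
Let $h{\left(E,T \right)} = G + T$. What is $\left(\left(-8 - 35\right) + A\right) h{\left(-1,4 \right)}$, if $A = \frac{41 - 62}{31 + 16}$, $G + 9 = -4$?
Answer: $\frac{18378}{47} \approx 391.02$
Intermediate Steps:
$G = -13$ ($G = -9 - 4 = -13$)
$h{\left(E,T \right)} = -13 + T$
$A = - \frac{21}{47} \approx -0.44681$
$\left(\left(-8 - 35\right) + A\right) h{\left(-1,4 \right)} = \left(\left(-8 - 35\right) - \frac{21}{47}\right) \left(-13 + 4\right) = \left(-43 - \frac{21}{47}\right) \left(-9\right) = \left(- \frac{2042}{47}\right) \left(-9\right) = \frac{18378}{47}$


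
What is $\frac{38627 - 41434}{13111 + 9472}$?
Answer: $- \frac{2807}{22583} \approx -0.1243$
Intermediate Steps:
$\frac{38627 - 41434}{13111 + 9472} = - \frac{2807}{22583}$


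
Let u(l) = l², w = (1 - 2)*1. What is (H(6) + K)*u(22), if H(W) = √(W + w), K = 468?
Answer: 226512 + 484*√5 ≈ 2.2759e+5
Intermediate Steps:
w = -1 (w = -1*1 = -1)
H(W) = √(-1 + W) (H(W) = √(W - 1) = √(-1 + W))
(H(6) + K)*u(22) = (√(-1 + 6) + 468)*22² = (√5 + 468)*484 = (468 + √5)*484 = 226512 + 484*√5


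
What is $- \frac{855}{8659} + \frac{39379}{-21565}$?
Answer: $- \frac{359420836}{186731335} \approx -1.9248$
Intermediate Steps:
$- \frac{855}{8659} + \frac{39379}{-21565} = \left(-855\right) \frac{1}{8659} + 39379 \left(- \frac{1}{21565}\right) = - \frac{855}{8659} - \frac{39379}{21565} = - \frac{359420836}{186731335}$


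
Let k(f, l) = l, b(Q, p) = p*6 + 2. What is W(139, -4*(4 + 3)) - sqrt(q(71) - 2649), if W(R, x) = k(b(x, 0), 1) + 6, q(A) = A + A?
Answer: 7 - I*sqrt(2507) ≈ 7.0 - 50.07*I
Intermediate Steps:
b(Q, p) = 2 + 6*p (b(Q, p) = 6*p + 2 = 2 + 6*p)
q(A) = 2*A
W(R, x) = 7 (W(R, x) = 1 + 6 = 7)
W(139, -4*(4 + 3)) - sqrt(q(71) - 2649) = 7 - sqrt(2*71 - 2649) = 7 - sqrt(142 - 2649) = 7 - sqrt(-2507) = 7 - I*sqrt(2507)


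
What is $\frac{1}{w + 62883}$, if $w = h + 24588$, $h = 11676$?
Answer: $\frac{1}{99147} \approx 1.0086 \cdot 10^{-5}$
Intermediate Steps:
$w = 36264$ ($w = 11676 + 24588 = 36264$)
$\frac{1}{w + 62883} = \frac{1}{36264 + 62883} = \frac{1}{99147}$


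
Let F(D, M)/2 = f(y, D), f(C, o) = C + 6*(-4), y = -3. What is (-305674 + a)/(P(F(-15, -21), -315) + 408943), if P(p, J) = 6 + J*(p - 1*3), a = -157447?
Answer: -463121/426904 ≈ -1.0848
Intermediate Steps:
f(C, o) = -24 + C (f(C, o) = C - 24 = -24 + C)
F(D, M) = -54 (F(D, M) = 2*(-24 - 3) = 2*(-27) = -54)
P(p, J) = 6 + J*(-3 + p) (P(p, J) = 6 + J*(p - 3) = 6 + J*(-3 + p))
(-305674 + a)/(P(F(-15, -21), -315) + 408943) = (-305674 - 157447)/((6 - 3*(-315) - 315*(-54)) + 408943) = -463121/((6 + 945 + 17010) + 408943) = -463121/(17961 + 408943) = -463121/426904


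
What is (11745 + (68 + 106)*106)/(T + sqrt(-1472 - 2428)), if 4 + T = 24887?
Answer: 751192887/619167589 - 301890*I*sqrt(39)/619167589 ≈ 1.2132 - 0.0030449*I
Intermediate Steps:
T = 24883 (T = -4 + 24887 = 24883)
(11745 + (68 + 106)*106)/(T + sqrt(-1472 - 2428)) = (11745 + (68 + 106)*106)/(24883 + sqrt(-1472 - 2428)) = (11745 + 174*106)/(24883 + sqrt(-3900)) = (11745 + 18444)/(24883 + 10*I*sqrt(39)) = 30189/(24883 + 10*I*sqrt(39))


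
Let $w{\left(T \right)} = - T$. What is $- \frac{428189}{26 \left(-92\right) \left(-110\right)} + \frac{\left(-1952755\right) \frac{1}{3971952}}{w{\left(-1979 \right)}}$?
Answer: $- \frac{13149572068352}{8079112969785} \approx -1.6276$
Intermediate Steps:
$- \frac{428189}{26 \left(-92\right) \left(-110\right)} + \frac{\left(-1952755\right) \frac{1}{3971952}}{w{\left(-1979 \right)}} = - \frac{428189}{26 \left(-92\right) \left(-110\right)} + \frac{\left(-1952755\right) \frac{1}{3971952}}{\left(-1\right) \left(-1979\right)} = - \frac{428189}{\left(-2392\right) \left(-110\right)} + \frac{\left(-1952755\right) \frac{1}{3971952}}{1979} = - \frac{428189}{263120} - \frac{1952755}{7860493008} = - \frac{13149572068352}{8079112969785}$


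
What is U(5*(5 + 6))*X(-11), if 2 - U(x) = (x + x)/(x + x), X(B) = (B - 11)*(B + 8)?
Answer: 66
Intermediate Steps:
X(B) = (-11 + B)*(8 + B)
U(x) = 1 (U(x) = 2 - (x + x)/(x + x) = 2 - 2*x/(2*x) = 2 - 2*x*1/(2*x) = 2 - 1*1 = 2 - 1 = 1)
U(5*(5 + 6))*X(-11) = 1*(-88 + (-11)² - 3*(-11)) = 1*(-88 + 121 + 33) = 1*66 = 66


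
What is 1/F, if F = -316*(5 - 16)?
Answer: 1/3476 ≈ 0.00028769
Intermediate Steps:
F = 3476 (F = -316*(-11) = 3476)
1/F = 1/3476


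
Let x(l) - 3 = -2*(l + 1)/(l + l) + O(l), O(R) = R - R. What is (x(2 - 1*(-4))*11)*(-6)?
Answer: -121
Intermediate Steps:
O(R) = 0
x(l) = 3 - (1 + l)/l (x(l) = 3 + (-2*(l + 1)/(l + l) + 0) = 3 + (-2*(1 + l)/(2*l) + 0) = 3 + (-2*(1 + l)*1/(2*l) + 0) = 3 + (-(1 + l)/l + 0) = 3 - (1 + l)/l)
(x(2 - 1*(-4))*11)*(-6) = ((2 - 1/(2 - 1*(-4)))*11)*(-6) = ((2 - 1/(2 + 4))*11)*(-6) = ((2 - 1/6)*11)*(-6) = ((11/6)*11)*(-6) = (121/6)*(-6) = -121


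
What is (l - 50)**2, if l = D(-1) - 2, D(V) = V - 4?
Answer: 3249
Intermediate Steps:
D(V) = -4 + V
l = -7 (l = (-4 - 1) - 2 = -5 - 2 = -7)
(l - 50)**2 = (-7 - 50)**2 = (-57)**2 = 3249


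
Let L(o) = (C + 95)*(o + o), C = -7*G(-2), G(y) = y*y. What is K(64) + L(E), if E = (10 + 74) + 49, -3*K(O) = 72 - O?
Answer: 53458/3 ≈ 17819.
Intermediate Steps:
K(O) = -24 + O/3 (K(O) = -(72 - O)/3 = -24 + O/3)
E = 133 (E = 84 + 49 = 133)
G(y) = y²
C = -28 (C = -7*(-2)² = -7*4 = -28)
L(o) = 134*o (L(o) = (-28 + 95)*(o + o) = 67*(2*o) = 134*o)
K(64) + L(E) = (-24 + (⅓)*64) + 134*133 = (-24 + 64/3) + 17822 = -8/3 + 17822 = 53458/3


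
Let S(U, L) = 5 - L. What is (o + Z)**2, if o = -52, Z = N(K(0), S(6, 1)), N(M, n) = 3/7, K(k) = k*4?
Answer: 130321/49 ≈ 2659.6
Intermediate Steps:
K(k) = 4*k
N(M, n) = 3/7 (N(M, n) = 3*(1/7) = 3/7)
Z = 3/7 ≈ 0.42857
(o + Z)**2 = (-52 + 3/7)**2 = (-361/7)**2 = 130321/49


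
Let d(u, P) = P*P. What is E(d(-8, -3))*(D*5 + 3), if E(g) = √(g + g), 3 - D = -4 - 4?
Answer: 174*√2 ≈ 246.07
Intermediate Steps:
D = 11 (D = 3 - (-4 - 4) = 3 - 1*(-8) = 3 + 8 = 11)
d(u, P) = P²
E(g) = √2*√g (E(g) = √(2*g) = √2*√g)
E(d(-8, -3))*(D*5 + 3) = (√2*√((-3)²))*(11*5 + 3) = (√2*√9)*(55 + 3) = (√2*3)*58 = (3*√2)*58 = 174*√2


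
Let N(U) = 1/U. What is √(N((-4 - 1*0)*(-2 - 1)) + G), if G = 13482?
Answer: √485355/6 ≈ 116.11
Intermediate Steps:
√(N((-4 - 1*0)*(-2 - 1)) + G) = √(1/((-4 - 1*0)*(-2 - 1)) + 13482) = √(1/((-4 + 0)*(-3)) + 13482) = √(1/(-4*(-3)) + 13482) = √(1/12 + 13482) = √(161785/12) = √485355/6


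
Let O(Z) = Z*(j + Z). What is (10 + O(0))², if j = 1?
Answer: 100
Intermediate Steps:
O(Z) = Z*(1 + Z)
(10 + O(0))² = (10 + 0*(1 + 0))² = (10 + 0*1)² = (10 + 0)² = 10² = 100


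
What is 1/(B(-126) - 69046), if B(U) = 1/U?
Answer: -126/8699797 ≈ -1.4483e-5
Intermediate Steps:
1/(B(-126) - 69046) = 1/(1/(-126) - 69046) = 1/(-1/126 - 69046) = 1/(-8699797/126) = -126/8699797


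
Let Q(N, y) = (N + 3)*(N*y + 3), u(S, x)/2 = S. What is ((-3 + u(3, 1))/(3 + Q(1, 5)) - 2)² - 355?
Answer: -430386/1225 ≈ -351.34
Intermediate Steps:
u(S, x) = 2*S
Q(N, y) = (3 + N)*(3 + N*y)
((-3 + u(3, 1))/(3 + Q(1, 5)) - 2)² - 355 = ((-3 + 2*3)/(3 + (9 + 3*1 + 5*1² + 3*1*5)) - 2)² - 355 = ((-3 + 6)/(3 + (9 + 3 + 5*1 + 15)) - 2)² - 355 = (3/(3 + (9 + 3 + 5 + 15)) - 2)² - 355 = (3/(3 + 32) - 2)² - 355 = (3/35 - 2)² - 355 = (-67/35)² - 355 = 4489/1225 - 355 = -430386/1225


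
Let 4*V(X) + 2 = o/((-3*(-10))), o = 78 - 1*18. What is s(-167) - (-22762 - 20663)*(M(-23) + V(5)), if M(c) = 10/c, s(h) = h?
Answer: -438091/23 ≈ -19047.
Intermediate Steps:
o = 60 (o = 78 - 18 = 60)
V(X) = 0 (V(X) = -½ + (60/((-3*(-10))))/4 = -½ + (60/30)/4 = -½ + (60*(1/30))/4 = -½ + (¼)*2 = -½ + ½ = 0)
s(-167) - (-22762 - 20663)*(M(-23) + V(5)) = -167 - (-22762 - 20663)*(10/(-23) + 0) = -167 - (-43425)*(10*(-1/23) + 0) = -167 - (-43425)*(-10/23 + 0) = -167 - (-43425)*(-10)/23 = -167 - 1*434250/23 = -167 - 434250/23 = -438091/23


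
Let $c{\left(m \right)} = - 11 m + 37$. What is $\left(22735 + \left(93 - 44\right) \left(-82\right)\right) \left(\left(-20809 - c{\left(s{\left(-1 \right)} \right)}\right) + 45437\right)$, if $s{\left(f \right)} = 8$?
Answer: $461916843$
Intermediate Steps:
$c{\left(m \right)} = 37 - 11 m$
$\left(22735 + \left(93 - 44\right) \left(-82\right)\right) \left(\left(-20809 - c{\left(s{\left(-1 \right)} \right)}\right) + 45437\right) = \left(22735 + \left(93 - 44\right) \left(-82\right)\right) \left(\left(-20809 - \left(37 - 88\right)\right) + 45437\right) = \left(22735 + 49 \left(-82\right)\right) \left(\left(-20809 - \left(37 - 88\right)\right) + 45437\right) = \left(22735 - 4018\right) \left(\left(-20809 - -51\right) + 45437\right) = 18717 \left(\left(-20809 + 51\right) + 45437\right) = 18717 \left(-20758 + 45437\right) = 18717 \cdot 24679 = 461916843$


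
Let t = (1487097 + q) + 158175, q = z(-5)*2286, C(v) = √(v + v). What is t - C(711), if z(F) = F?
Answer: 1633842 - 3*√158 ≈ 1.6338e+6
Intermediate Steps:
C(v) = √2*√v (C(v) = √(2*v) = √2*√v)
q = -11430 (q = -5*2286 = -11430)
t = 1633842 (t = (1487097 - 11430) + 158175 = 1475667 + 158175 = 1633842)
t - C(711) = 1633842 - √2*√711 = 1633842 - √2*3*√79 = 1633842 - 3*√158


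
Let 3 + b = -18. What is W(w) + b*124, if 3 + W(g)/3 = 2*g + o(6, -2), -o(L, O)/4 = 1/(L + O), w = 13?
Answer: -2538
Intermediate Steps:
b = -21 (b = -3 - 18 = -21)
o(L, O) = -4/(L + O)
W(g) = -12 + 6*g (W(g) = -9 + 3*(2*g - 4/(6 - 2)) = -9 + 3*(2*g - 4/4) = -9 + 3*(2*g - 4*1/4) = -9 + 3*(2*g - 1) = -9 + 3*(-1 + 2*g) = -9 + (-3 + 6*g) = -12 + 6*g)
W(w) + b*124 = (-12 + 6*13) - 21*124 = (-12 + 78) - 2604 = 66 - 2604 = -2538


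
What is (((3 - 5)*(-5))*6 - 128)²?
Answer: 4624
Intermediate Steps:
(((3 - 5)*(-5))*6 - 128)² = (-2*(-5)*6 - 128)² = (10*6 - 128)² = (60 - 128)² = (-68)² = 4624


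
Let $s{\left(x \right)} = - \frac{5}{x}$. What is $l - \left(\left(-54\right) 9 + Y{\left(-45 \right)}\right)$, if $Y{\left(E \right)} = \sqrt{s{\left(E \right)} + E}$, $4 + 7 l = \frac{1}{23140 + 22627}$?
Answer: $\frac{155516267}{320369} - \frac{2 i \sqrt{101}}{3} \approx 485.43 - 6.6999 i$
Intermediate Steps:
$l = - \frac{183067}{320369}$ ($l = - \frac{4}{7} + \frac{1}{7 \left(23140 + 22627\right)} = - \frac{4}{7} + \frac{1}{7 \cdot 45767} = - \frac{4}{7} + \frac{1}{7} \cdot \frac{1}{45767} = - \frac{4}{7} + \frac{1}{320369} = - \frac{183067}{320369} \approx -0.57143$)
$Y{\left(E \right)} = \sqrt{E - \frac{5}{E}}$ ($Y{\left(E \right)} = \sqrt{- \frac{5}{E} + E} = \sqrt{E - \frac{5}{E}}$)
$l - \left(\left(-54\right) 9 + Y{\left(-45 \right)}\right) = - \frac{183067}{320369} - \left(\left(-54\right) 9 + \sqrt{-45 - \frac{5}{-45}}\right) = - \frac{183067}{320369} - \left(-486 + \sqrt{-45 - - \frac{1}{9}}\right) = - \frac{183067}{320369} - \left(-486 + \sqrt{-45 + \frac{1}{9}}\right) = - \frac{183067}{320369} - \left(-486 + \sqrt{- \frac{404}{9}}\right) = - \frac{183067}{320369} - \left(-486 + \frac{2 i \sqrt{101}}{3}\right) = - \frac{183067}{320369} + \left(486 - \frac{2 i \sqrt{101}}{3}\right) = \frac{155516267}{320369} - \frac{2 i \sqrt{101}}{3}$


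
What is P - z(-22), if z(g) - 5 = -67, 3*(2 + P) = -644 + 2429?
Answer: 655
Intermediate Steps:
P = 593 (P = -2 + (-644 + 2429)/3 = -2 + (⅓)*1785 = -2 + 595 = 593)
z(g) = -62 (z(g) = 5 - 67 = -62)
P - z(-22) = 593 - 1*(-62) = 593 + 62 = 655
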